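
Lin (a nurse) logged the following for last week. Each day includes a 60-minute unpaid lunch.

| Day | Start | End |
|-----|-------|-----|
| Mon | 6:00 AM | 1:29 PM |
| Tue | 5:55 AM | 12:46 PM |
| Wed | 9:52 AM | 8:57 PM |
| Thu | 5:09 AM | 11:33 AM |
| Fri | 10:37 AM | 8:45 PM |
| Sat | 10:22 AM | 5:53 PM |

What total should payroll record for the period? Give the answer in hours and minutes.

43 h 28 min

Mon: 6:00 AM–1:29 PM = 7 h 29 min; less 60 min break → 6 h 29 min
Tue: 5:55 AM–12:46 PM = 6 h 51 min; less 60 min break → 5 h 51 min
Wed: 9:52 AM–8:57 PM = 11 h 5 min; less 60 min break → 10 h 5 min
Thu: 5:09 AM–11:33 AM = 6 h 24 min; less 60 min break → 5 h 24 min
Fri: 10:37 AM–8:45 PM = 10 h 8 min; less 60 min break → 9 h 8 min
Sat: 10:22 AM–5:53 PM = 7 h 31 min; less 60 min break → 6 h 31 min
Total: 6 h 29 min + 5 h 51 min + 10 h 5 min + 5 h 24 min + 9 h 8 min + 6 h 31 min = 43 h 28 min.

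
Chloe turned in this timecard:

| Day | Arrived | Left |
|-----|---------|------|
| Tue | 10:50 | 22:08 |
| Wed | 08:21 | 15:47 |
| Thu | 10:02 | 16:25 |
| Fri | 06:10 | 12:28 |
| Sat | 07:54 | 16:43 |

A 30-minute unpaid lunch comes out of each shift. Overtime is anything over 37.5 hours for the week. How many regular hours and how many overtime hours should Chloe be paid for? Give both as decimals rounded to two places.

Tue: 10:50–22:08 = 11 h 18 min; less 30 min break → 10 h 48 min
Wed: 08:21–15:47 = 7 h 26 min; less 30 min break → 6 h 56 min
Thu: 10:02–16:25 = 6 h 23 min; less 30 min break → 5 h 53 min
Fri: 06:10–12:28 = 6 h 18 min; less 30 min break → 5 h 48 min
Sat: 07:54–16:43 = 8 h 49 min; less 30 min break → 8 h 19 min
Total worked: 37 h 44 min = 37.73 h.
Threshold 37.5 h → overtime 0 h 14 min, regular 37 h 30 min.

Regular 37.50 hours, overtime 0.23 hours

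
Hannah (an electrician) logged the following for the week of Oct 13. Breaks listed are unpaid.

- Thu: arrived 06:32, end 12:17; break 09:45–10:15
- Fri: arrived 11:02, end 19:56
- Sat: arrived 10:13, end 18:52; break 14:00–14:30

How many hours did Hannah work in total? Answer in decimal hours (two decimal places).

22.30 hours

Thu: 06:32–12:17 = 5 h 45 min; less 30 min break → 5 h 15 min
Fri: 11:02–19:56 = 8 h 54 min
Sat: 10:13–18:52 = 8 h 39 min; less 30 min break → 8 h 9 min
Total: 5 h 15 min + 8 h 54 min + 8 h 9 min = 22 h 18 min.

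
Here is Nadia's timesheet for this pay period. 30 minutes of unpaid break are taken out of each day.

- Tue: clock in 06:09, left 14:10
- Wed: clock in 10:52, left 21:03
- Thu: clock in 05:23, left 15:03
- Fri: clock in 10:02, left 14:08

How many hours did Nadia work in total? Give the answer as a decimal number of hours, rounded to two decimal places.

Tue: 06:09–14:10 = 8 h 1 min; less 30 min break → 7 h 31 min
Wed: 10:52–21:03 = 10 h 11 min; less 30 min break → 9 h 41 min
Thu: 05:23–15:03 = 9 h 40 min; less 30 min break → 9 h 10 min
Fri: 10:02–14:08 = 4 h 6 min; less 30 min break → 3 h 36 min
Total: 7 h 31 min + 9 h 41 min + 9 h 10 min + 3 h 36 min = 29 h 58 min.

29.97 hours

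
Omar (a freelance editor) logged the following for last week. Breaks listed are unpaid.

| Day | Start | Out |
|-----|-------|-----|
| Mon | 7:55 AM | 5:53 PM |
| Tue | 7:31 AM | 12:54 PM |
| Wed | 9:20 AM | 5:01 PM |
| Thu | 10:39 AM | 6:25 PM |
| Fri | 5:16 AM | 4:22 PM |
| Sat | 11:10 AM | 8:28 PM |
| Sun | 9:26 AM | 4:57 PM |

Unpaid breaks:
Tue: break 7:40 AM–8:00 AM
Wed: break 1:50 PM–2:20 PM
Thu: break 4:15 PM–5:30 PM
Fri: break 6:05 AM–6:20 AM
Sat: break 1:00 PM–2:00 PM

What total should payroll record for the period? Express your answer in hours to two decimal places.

55.38 hours

Mon: 7:55 AM–5:53 PM = 9 h 58 min
Tue: 7:31 AM–12:54 PM = 5 h 23 min; less 20 min break → 5 h 3 min
Wed: 9:20 AM–5:01 PM = 7 h 41 min; less 30 min break → 7 h 11 min
Thu: 10:39 AM–6:25 PM = 7 h 46 min; less 75 min break → 6 h 31 min
Fri: 5:16 AM–4:22 PM = 11 h 6 min; less 15 min break → 10 h 51 min
Sat: 11:10 AM–8:28 PM = 9 h 18 min; less 60 min break → 8 h 18 min
Sun: 9:26 AM–4:57 PM = 7 h 31 min
Total: 9 h 58 min + 5 h 3 min + 7 h 11 min + 6 h 31 min + 10 h 51 min + 8 h 18 min + 7 h 31 min = 55 h 23 min.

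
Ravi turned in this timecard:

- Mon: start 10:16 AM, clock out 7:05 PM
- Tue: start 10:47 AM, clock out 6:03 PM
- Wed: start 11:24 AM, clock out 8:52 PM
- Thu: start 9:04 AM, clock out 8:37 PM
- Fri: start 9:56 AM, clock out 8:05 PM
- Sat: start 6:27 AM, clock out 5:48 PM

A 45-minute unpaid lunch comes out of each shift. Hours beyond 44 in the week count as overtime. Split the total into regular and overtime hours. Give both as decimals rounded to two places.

Regular 44.00 hours, overtime 10.10 hours

Mon: 10:16 AM–7:05 PM = 8 h 49 min; less 45 min break → 8 h 4 min
Tue: 10:47 AM–6:03 PM = 7 h 16 min; less 45 min break → 6 h 31 min
Wed: 11:24 AM–8:52 PM = 9 h 28 min; less 45 min break → 8 h 43 min
Thu: 9:04 AM–8:37 PM = 11 h 33 min; less 45 min break → 10 h 48 min
Fri: 9:56 AM–8:05 PM = 10 h 9 min; less 45 min break → 9 h 24 min
Sat: 6:27 AM–5:48 PM = 11 h 21 min; less 45 min break → 10 h 36 min
Total worked: 54 h 6 min = 54.10 h.
Threshold 44 h → overtime 10 h 6 min, regular 44 h 0 min.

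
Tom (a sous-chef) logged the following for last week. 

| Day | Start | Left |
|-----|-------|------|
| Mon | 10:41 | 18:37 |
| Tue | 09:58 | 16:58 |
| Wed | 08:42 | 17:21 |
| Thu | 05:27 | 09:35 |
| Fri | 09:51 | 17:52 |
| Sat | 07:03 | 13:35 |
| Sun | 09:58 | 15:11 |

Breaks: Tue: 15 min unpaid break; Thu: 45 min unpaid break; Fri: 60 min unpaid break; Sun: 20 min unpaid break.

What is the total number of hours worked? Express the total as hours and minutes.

Mon: 10:41–18:37 = 7 h 56 min
Tue: 09:58–16:58 = 7 h 0 min; less 15 min break → 6 h 45 min
Wed: 08:42–17:21 = 8 h 39 min
Thu: 05:27–09:35 = 4 h 8 min; less 45 min break → 3 h 23 min
Fri: 09:51–17:52 = 8 h 1 min; less 60 min break → 7 h 1 min
Sat: 07:03–13:35 = 6 h 32 min
Sun: 09:58–15:11 = 5 h 13 min; less 20 min break → 4 h 53 min
Total: 7 h 56 min + 6 h 45 min + 8 h 39 min + 3 h 23 min + 7 h 1 min + 6 h 32 min + 4 h 53 min = 45 h 9 min.

45 h 9 min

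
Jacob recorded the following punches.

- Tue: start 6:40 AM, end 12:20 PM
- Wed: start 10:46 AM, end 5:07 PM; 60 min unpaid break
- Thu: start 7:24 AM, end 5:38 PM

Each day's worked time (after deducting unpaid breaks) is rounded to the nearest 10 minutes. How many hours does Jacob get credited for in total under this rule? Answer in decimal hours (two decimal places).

21.17 hours

Tue: 6:40 AM–12:20 PM = 5 h 40 min → rounds to 5 h 40 min
Wed: 10:46 AM–5:07 PM = 6 h 21 min − 60 min = 5 h 21 min → rounds to 5 h 20 min
Thu: 7:24 AM–5:38 PM = 10 h 14 min → rounds to 10 h 10 min
Total credited: 21 h 10 min.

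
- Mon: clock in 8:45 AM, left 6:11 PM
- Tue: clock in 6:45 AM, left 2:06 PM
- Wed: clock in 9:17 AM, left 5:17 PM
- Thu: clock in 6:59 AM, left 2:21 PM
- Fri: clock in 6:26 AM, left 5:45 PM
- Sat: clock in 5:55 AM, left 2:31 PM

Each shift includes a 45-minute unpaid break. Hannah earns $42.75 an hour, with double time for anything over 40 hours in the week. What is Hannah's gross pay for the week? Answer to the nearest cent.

$2356.95

Mon: 8:45 AM–6:11 PM = 9 h 26 min; less 45 min break → 8 h 41 min
Tue: 6:45 AM–2:06 PM = 7 h 21 min; less 45 min break → 6 h 36 min
Wed: 9:17 AM–5:17 PM = 8 h 0 min; less 45 min break → 7 h 15 min
Thu: 6:59 AM–2:21 PM = 7 h 22 min; less 45 min break → 6 h 37 min
Fri: 6:26 AM–5:45 PM = 11 h 19 min; less 45 min break → 10 h 34 min
Sat: 5:55 AM–2:31 PM = 8 h 36 min; less 45 min break → 7 h 51 min
Total worked: 47 h 34 min = 2854 min.
Regular 40 h 0 min = 2400 min at $42.75/h; overtime 7 h 34 min = 454 min at $85.50/h.
Pay = (2400 × $42.75 + 454 × $85.50) ÷ 60 = $2356.95.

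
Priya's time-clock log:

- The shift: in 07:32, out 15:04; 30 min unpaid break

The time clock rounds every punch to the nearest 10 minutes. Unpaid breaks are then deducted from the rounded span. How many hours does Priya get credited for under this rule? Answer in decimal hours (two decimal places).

The shift: in 07:32→07:30, out 15:04→15:00; 7 h 30 min − 30 min = 7 h 0 min

7.00 hours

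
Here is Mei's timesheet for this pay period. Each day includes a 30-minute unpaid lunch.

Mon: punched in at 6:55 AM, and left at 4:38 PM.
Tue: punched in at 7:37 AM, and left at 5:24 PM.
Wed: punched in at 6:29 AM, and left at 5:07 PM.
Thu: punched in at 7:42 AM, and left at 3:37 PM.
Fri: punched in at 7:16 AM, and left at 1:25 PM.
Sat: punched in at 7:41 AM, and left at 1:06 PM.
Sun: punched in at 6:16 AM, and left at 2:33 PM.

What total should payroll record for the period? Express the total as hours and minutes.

Mon: 6:55 AM–4:38 PM = 9 h 43 min; less 30 min break → 9 h 13 min
Tue: 7:37 AM–5:24 PM = 9 h 47 min; less 30 min break → 9 h 17 min
Wed: 6:29 AM–5:07 PM = 10 h 38 min; less 30 min break → 10 h 8 min
Thu: 7:42 AM–3:37 PM = 7 h 55 min; less 30 min break → 7 h 25 min
Fri: 7:16 AM–1:25 PM = 6 h 9 min; less 30 min break → 5 h 39 min
Sat: 7:41 AM–1:06 PM = 5 h 25 min; less 30 min break → 4 h 55 min
Sun: 6:16 AM–2:33 PM = 8 h 17 min; less 30 min break → 7 h 47 min
Total: 9 h 13 min + 9 h 17 min + 10 h 8 min + 7 h 25 min + 5 h 39 min + 4 h 55 min + 7 h 47 min = 54 h 24 min.

54 h 24 min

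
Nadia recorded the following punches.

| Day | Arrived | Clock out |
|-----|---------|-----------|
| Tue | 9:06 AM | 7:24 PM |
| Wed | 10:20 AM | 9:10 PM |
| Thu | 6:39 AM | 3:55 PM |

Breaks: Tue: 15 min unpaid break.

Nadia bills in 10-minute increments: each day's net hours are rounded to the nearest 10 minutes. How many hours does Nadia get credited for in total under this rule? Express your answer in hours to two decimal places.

30.17 hours

Tue: 9:06 AM–7:24 PM = 10 h 18 min − 15 min = 10 h 3 min → rounds to 10 h 0 min
Wed: 10:20 AM–9:10 PM = 10 h 50 min → rounds to 10 h 50 min
Thu: 6:39 AM–3:55 PM = 9 h 16 min → rounds to 9 h 20 min
Total credited: 30 h 10 min.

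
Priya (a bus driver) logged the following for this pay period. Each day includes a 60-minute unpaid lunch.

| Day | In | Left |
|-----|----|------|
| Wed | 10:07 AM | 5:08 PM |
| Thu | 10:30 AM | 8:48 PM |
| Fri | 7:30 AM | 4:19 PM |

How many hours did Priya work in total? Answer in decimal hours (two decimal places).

Wed: 10:07 AM–5:08 PM = 7 h 1 min; less 60 min break → 6 h 1 min
Thu: 10:30 AM–8:48 PM = 10 h 18 min; less 60 min break → 9 h 18 min
Fri: 7:30 AM–4:19 PM = 8 h 49 min; less 60 min break → 7 h 49 min
Total: 6 h 1 min + 9 h 18 min + 7 h 49 min = 23 h 8 min.

23.13 hours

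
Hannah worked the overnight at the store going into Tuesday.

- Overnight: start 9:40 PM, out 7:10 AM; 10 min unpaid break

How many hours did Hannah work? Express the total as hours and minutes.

9 h 20 min

Overnight: 9:40 PM → midnight = 2 h 20 min; midnight → 7:10 AM = 7 h 10 min; span 9 h 30 min; less 10 min break → 9 h 20 min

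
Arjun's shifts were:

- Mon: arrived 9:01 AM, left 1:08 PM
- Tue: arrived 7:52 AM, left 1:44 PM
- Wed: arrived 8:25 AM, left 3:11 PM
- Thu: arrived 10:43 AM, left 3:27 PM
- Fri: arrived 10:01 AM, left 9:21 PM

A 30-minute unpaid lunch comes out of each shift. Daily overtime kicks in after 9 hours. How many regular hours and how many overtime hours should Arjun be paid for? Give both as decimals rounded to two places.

Mon: 9:01 AM–1:08 PM = 4 h 7 min; less 30 min break → 3 h 37 min
Tue: 7:52 AM–1:44 PM = 5 h 52 min; less 30 min break → 5 h 22 min
Wed: 8:25 AM–3:11 PM = 6 h 46 min; less 30 min break → 6 h 16 min
Thu: 10:43 AM–3:27 PM = 4 h 44 min; less 30 min break → 4 h 14 min
Fri: 10:01 AM–9:21 PM = 11 h 20 min; less 30 min break → 10 h 50 min
Mon reg 3 h 37 min / OT 0 h 0 min; Tue reg 5 h 22 min / OT 0 h 0 min; Wed reg 6 h 16 min / OT 0 h 0 min; Thu reg 4 h 14 min / OT 0 h 0 min; Fri reg 9 h 0 min / OT 1 h 50 min.
Totals: regular 28 h 29 min, overtime 1 h 50 min.

Regular 28.48 hours, overtime 1.83 hours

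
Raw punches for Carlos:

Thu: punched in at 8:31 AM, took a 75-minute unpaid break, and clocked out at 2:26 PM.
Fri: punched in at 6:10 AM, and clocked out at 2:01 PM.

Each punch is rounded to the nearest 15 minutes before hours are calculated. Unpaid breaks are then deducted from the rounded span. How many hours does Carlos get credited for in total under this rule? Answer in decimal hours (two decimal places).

Thu: in 8:31 AM→8:30 AM, out 2:26 PM→2:30 PM; 6 h 0 min − 75 min = 4 h 45 min
Fri: in 6:10 AM→6:15 AM, out 2:01 PM→2:00 PM; 7 h 45 min
Total credited: 12 h 30 min.

12.50 hours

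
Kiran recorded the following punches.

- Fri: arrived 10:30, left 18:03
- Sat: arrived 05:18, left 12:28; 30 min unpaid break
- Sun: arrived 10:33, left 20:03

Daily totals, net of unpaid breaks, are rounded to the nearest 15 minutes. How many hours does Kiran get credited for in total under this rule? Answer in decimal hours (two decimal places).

Fri: 10:30–18:03 = 7 h 33 min → rounds to 7 h 30 min
Sat: 05:18–12:28 = 7 h 10 min − 30 min = 6 h 40 min → rounds to 6 h 45 min
Sun: 10:33–20:03 = 9 h 30 min → rounds to 9 h 30 min
Total credited: 23 h 45 min.

23.75 hours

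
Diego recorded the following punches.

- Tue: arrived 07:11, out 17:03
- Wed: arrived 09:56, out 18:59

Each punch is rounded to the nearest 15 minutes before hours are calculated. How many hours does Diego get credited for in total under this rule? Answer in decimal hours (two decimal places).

18.75 hours

Tue: in 07:11→07:15, out 17:03→17:00; 9 h 45 min
Wed: in 09:56→10:00, out 18:59→19:00; 9 h 0 min
Total credited: 18 h 45 min.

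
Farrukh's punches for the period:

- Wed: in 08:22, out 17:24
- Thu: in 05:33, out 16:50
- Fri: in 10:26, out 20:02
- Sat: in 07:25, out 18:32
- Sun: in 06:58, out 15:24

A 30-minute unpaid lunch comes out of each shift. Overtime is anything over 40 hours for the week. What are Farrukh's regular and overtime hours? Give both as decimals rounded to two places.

Regular 40.00 hours, overtime 6.97 hours

Wed: 08:22–17:24 = 9 h 2 min; less 30 min break → 8 h 32 min
Thu: 05:33–16:50 = 11 h 17 min; less 30 min break → 10 h 47 min
Fri: 10:26–20:02 = 9 h 36 min; less 30 min break → 9 h 6 min
Sat: 07:25–18:32 = 11 h 7 min; less 30 min break → 10 h 37 min
Sun: 06:58–15:24 = 8 h 26 min; less 30 min break → 7 h 56 min
Total worked: 46 h 58 min = 46.97 h.
Threshold 40 h → overtime 6 h 58 min, regular 40 h 0 min.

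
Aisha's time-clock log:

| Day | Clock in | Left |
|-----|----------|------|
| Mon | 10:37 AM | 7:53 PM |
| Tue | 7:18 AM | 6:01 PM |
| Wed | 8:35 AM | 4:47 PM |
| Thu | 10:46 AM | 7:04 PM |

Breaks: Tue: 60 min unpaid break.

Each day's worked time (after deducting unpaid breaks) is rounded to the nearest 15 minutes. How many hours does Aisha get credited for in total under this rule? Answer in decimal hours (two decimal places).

35.50 hours

Mon: 10:37 AM–7:53 PM = 9 h 16 min → rounds to 9 h 15 min
Tue: 7:18 AM–6:01 PM = 10 h 43 min − 60 min = 9 h 43 min → rounds to 9 h 45 min
Wed: 8:35 AM–4:47 PM = 8 h 12 min → rounds to 8 h 15 min
Thu: 10:46 AM–7:04 PM = 8 h 18 min → rounds to 8 h 15 min
Total credited: 35 h 30 min.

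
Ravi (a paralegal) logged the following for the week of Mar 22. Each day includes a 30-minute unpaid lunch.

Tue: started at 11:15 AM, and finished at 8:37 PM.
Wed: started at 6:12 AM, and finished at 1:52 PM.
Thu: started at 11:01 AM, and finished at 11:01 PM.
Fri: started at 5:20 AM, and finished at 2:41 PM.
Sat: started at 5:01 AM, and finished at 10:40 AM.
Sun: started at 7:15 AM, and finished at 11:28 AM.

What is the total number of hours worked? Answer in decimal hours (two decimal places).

Tue: 11:15 AM–8:37 PM = 9 h 22 min; less 30 min break → 8 h 52 min
Wed: 6:12 AM–1:52 PM = 7 h 40 min; less 30 min break → 7 h 10 min
Thu: 11:01 AM–11:01 PM = 12 h 0 min; less 30 min break → 11 h 30 min
Fri: 5:20 AM–2:41 PM = 9 h 21 min; less 30 min break → 8 h 51 min
Sat: 5:01 AM–10:40 AM = 5 h 39 min; less 30 min break → 5 h 9 min
Sun: 7:15 AM–11:28 AM = 4 h 13 min; less 30 min break → 3 h 43 min
Total: 8 h 52 min + 7 h 10 min + 11 h 30 min + 8 h 51 min + 5 h 9 min + 3 h 43 min = 45 h 15 min.

45.25 hours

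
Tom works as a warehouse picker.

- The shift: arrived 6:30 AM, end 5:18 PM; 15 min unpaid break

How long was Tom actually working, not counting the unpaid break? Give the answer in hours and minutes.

10 h 33 min

The shift: 6:30 AM–5:18 PM = 10 h 48 min; less 15 min break → 10 h 33 min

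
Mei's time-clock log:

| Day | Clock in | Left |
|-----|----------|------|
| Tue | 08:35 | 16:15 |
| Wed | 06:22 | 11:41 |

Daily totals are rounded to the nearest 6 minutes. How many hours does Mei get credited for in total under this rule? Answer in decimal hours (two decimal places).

Tue: 08:35–16:15 = 7 h 40 min → rounds to 7 h 42 min
Wed: 06:22–11:41 = 5 h 19 min → rounds to 5 h 18 min
Total credited: 13 h 0 min.

13.00 hours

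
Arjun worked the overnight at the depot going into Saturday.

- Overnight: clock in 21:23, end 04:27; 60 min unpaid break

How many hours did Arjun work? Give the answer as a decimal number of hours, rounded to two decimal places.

Overnight: 21:23 → midnight = 2 h 37 min; midnight → 04:27 = 4 h 27 min; span 7 h 4 min; less 60 min break → 6 h 4 min

6.07 hours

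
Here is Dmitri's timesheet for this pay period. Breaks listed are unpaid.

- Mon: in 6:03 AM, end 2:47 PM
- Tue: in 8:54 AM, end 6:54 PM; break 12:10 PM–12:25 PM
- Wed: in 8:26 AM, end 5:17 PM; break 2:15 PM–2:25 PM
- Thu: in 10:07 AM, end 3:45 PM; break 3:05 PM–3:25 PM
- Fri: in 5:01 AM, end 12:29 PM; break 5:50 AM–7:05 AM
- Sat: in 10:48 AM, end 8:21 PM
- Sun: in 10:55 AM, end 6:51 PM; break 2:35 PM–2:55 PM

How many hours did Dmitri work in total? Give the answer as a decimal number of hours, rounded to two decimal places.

Mon: 6:03 AM–2:47 PM = 8 h 44 min
Tue: 8:54 AM–6:54 PM = 10 h 0 min; less 15 min break → 9 h 45 min
Wed: 8:26 AM–5:17 PM = 8 h 51 min; less 10 min break → 8 h 41 min
Thu: 10:07 AM–3:45 PM = 5 h 38 min; less 20 min break → 5 h 18 min
Fri: 5:01 AM–12:29 PM = 7 h 28 min; less 75 min break → 6 h 13 min
Sat: 10:48 AM–8:21 PM = 9 h 33 min
Sun: 10:55 AM–6:51 PM = 7 h 56 min; less 20 min break → 7 h 36 min
Total: 8 h 44 min + 9 h 45 min + 8 h 41 min + 5 h 18 min + 6 h 13 min + 9 h 33 min + 7 h 36 min = 55 h 50 min.

55.83 hours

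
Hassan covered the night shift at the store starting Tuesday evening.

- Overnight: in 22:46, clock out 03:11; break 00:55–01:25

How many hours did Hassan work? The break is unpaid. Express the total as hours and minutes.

3 h 55 min

Overnight: 22:46 → midnight = 1 h 14 min; midnight → 03:11 = 3 h 11 min; span 4 h 25 min; less 30 min break → 3 h 55 min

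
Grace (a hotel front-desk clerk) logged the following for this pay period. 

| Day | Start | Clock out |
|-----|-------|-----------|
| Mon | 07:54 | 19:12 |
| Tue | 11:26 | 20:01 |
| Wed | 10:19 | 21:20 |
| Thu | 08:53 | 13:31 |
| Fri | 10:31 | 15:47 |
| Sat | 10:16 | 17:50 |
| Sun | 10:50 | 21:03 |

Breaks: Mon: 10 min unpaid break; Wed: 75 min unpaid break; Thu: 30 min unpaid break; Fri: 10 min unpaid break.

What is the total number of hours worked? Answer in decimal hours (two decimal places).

Mon: 07:54–19:12 = 11 h 18 min; less 10 min break → 11 h 8 min
Tue: 11:26–20:01 = 8 h 35 min
Wed: 10:19–21:20 = 11 h 1 min; less 75 min break → 9 h 46 min
Thu: 08:53–13:31 = 4 h 38 min; less 30 min break → 4 h 8 min
Fri: 10:31–15:47 = 5 h 16 min; less 10 min break → 5 h 6 min
Sat: 10:16–17:50 = 7 h 34 min
Sun: 10:50–21:03 = 10 h 13 min
Total: 11 h 8 min + 8 h 35 min + 9 h 46 min + 4 h 8 min + 5 h 6 min + 7 h 34 min + 10 h 13 min = 56 h 30 min.

56.50 hours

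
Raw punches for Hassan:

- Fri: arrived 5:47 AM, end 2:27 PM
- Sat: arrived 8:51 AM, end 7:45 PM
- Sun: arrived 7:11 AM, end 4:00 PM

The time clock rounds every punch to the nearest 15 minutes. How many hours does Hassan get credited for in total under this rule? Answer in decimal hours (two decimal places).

28.50 hours

Fri: in 5:47 AM→5:45 AM, out 2:27 PM→2:30 PM; 8 h 45 min
Sat: in 8:51 AM→8:45 AM, out 7:45 PM→7:45 PM; 11 h 0 min
Sun: in 7:11 AM→7:15 AM, out 4:00 PM→4:00 PM; 8 h 45 min
Total credited: 28 h 30 min.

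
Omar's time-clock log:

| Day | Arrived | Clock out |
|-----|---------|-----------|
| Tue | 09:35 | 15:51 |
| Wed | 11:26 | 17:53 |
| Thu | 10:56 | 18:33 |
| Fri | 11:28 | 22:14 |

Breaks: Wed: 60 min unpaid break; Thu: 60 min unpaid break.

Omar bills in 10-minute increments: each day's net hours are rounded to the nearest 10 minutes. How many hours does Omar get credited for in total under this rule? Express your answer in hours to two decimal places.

29.33 hours

Tue: 09:35–15:51 = 6 h 16 min → rounds to 6 h 20 min
Wed: 11:26–17:53 = 6 h 27 min − 60 min = 5 h 27 min → rounds to 5 h 30 min
Thu: 10:56–18:33 = 7 h 37 min − 60 min = 6 h 37 min → rounds to 6 h 40 min
Fri: 11:28–22:14 = 10 h 46 min → rounds to 10 h 50 min
Total credited: 29 h 20 min.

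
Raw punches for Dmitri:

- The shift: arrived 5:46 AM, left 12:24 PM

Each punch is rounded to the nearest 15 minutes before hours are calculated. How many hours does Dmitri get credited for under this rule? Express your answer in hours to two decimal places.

The shift: in 5:46 AM→5:45 AM, out 12:24 PM→12:30 PM; 6 h 45 min

6.75 hours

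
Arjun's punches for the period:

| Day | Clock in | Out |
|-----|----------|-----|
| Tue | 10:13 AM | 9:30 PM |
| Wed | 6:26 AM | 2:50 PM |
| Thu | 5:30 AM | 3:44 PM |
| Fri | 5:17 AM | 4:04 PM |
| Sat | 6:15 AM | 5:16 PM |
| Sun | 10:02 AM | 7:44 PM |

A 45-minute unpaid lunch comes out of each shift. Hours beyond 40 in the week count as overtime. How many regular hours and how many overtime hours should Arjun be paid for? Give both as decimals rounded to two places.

Regular 40.00 hours, overtime 16.92 hours

Tue: 10:13 AM–9:30 PM = 11 h 17 min; less 45 min break → 10 h 32 min
Wed: 6:26 AM–2:50 PM = 8 h 24 min; less 45 min break → 7 h 39 min
Thu: 5:30 AM–3:44 PM = 10 h 14 min; less 45 min break → 9 h 29 min
Fri: 5:17 AM–4:04 PM = 10 h 47 min; less 45 min break → 10 h 2 min
Sat: 6:15 AM–5:16 PM = 11 h 1 min; less 45 min break → 10 h 16 min
Sun: 10:02 AM–7:44 PM = 9 h 42 min; less 45 min break → 8 h 57 min
Total worked: 56 h 55 min = 56.92 h.
Threshold 40 h → overtime 16 h 55 min, regular 40 h 0 min.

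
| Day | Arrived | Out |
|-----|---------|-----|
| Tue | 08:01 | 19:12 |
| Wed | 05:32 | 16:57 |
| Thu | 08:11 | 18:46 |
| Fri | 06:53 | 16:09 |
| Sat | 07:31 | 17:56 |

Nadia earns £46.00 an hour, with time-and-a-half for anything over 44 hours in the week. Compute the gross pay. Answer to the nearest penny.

£2635.80

Tue: 08:01–19:12 = 11 h 11 min
Wed: 05:32–16:57 = 11 h 25 min
Thu: 08:11–18:46 = 10 h 35 min
Fri: 06:53–16:09 = 9 h 16 min
Sat: 07:31–17:56 = 10 h 25 min
Total worked: 52 h 52 min = 3172 min.
Regular 44 h 0 min = 2640 min at £46.00/h; overtime 8 h 52 min = 532 min at £69.00/h.
Pay = (2640 × £46.00 + 532 × £69.00) ÷ 60 = £2635.80.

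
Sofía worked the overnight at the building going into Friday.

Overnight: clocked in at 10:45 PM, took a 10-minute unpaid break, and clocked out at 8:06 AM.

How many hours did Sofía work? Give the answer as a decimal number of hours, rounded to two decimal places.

Overnight: 10:45 PM → midnight = 1 h 15 min; midnight → 8:06 AM = 8 h 6 min; span 9 h 21 min; less 10 min break → 9 h 11 min

9.18 hours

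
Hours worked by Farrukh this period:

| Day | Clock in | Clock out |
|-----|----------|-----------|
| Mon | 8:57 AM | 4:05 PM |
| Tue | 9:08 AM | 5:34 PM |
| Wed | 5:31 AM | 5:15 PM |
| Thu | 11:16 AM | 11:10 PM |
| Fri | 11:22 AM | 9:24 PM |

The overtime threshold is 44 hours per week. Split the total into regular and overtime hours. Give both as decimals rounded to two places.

Regular 44.00 hours, overtime 5.23 hours

Mon: 8:57 AM–4:05 PM = 7 h 8 min
Tue: 9:08 AM–5:34 PM = 8 h 26 min
Wed: 5:31 AM–5:15 PM = 11 h 44 min
Thu: 11:16 AM–11:10 PM = 11 h 54 min
Fri: 11:22 AM–9:24 PM = 10 h 2 min
Total worked: 49 h 14 min = 49.23 h.
Threshold 44 h → overtime 5 h 14 min, regular 44 h 0 min.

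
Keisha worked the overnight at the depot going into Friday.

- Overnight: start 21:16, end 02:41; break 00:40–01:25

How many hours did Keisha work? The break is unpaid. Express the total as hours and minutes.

4 h 40 min

Overnight: 21:16 → midnight = 2 h 44 min; midnight → 02:41 = 2 h 41 min; span 5 h 25 min; less 45 min break → 4 h 40 min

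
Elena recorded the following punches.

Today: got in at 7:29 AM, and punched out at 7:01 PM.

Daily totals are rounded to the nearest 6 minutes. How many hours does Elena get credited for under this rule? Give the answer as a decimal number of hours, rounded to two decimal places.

Today: 7:29 AM–7:01 PM = 11 h 32 min → rounds to 11 h 30 min

11.50 hours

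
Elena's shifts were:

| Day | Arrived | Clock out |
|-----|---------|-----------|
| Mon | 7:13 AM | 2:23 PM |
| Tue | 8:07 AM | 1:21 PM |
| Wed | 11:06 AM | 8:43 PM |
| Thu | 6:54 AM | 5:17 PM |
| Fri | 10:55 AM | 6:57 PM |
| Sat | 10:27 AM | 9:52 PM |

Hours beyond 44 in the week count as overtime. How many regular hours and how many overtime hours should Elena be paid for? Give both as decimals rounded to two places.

Regular 44.00 hours, overtime 7.85 hours

Mon: 7:13 AM–2:23 PM = 7 h 10 min
Tue: 8:07 AM–1:21 PM = 5 h 14 min
Wed: 11:06 AM–8:43 PM = 9 h 37 min
Thu: 6:54 AM–5:17 PM = 10 h 23 min
Fri: 10:55 AM–6:57 PM = 8 h 2 min
Sat: 10:27 AM–9:52 PM = 11 h 25 min
Total worked: 51 h 51 min = 51.85 h.
Threshold 44 h → overtime 7 h 51 min, regular 44 h 0 min.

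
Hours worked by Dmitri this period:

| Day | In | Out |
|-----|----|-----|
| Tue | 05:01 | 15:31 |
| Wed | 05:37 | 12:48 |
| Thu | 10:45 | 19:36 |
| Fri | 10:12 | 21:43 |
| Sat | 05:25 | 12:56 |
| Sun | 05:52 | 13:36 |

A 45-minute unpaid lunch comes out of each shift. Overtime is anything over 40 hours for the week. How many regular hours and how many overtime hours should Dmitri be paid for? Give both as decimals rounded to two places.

Regular 40.00 hours, overtime 8.80 hours

Tue: 05:01–15:31 = 10 h 30 min; less 45 min break → 9 h 45 min
Wed: 05:37–12:48 = 7 h 11 min; less 45 min break → 6 h 26 min
Thu: 10:45–19:36 = 8 h 51 min; less 45 min break → 8 h 6 min
Fri: 10:12–21:43 = 11 h 31 min; less 45 min break → 10 h 46 min
Sat: 05:25–12:56 = 7 h 31 min; less 45 min break → 6 h 46 min
Sun: 05:52–13:36 = 7 h 44 min; less 45 min break → 6 h 59 min
Total worked: 48 h 48 min = 48.80 h.
Threshold 40 h → overtime 8 h 48 min, regular 40 h 0 min.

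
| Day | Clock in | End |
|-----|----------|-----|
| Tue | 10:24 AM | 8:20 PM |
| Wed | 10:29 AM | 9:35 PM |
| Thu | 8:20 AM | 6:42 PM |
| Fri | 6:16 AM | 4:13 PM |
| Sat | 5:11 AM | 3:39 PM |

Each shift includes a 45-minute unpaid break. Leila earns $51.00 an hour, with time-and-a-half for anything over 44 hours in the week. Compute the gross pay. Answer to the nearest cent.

$2555.10

Tue: 10:24 AM–8:20 PM = 9 h 56 min; less 45 min break → 9 h 11 min
Wed: 10:29 AM–9:35 PM = 11 h 6 min; less 45 min break → 10 h 21 min
Thu: 8:20 AM–6:42 PM = 10 h 22 min; less 45 min break → 9 h 37 min
Fri: 6:16 AM–4:13 PM = 9 h 57 min; less 45 min break → 9 h 12 min
Sat: 5:11 AM–3:39 PM = 10 h 28 min; less 45 min break → 9 h 43 min
Total worked: 48 h 4 min = 2884 min.
Regular 44 h 0 min = 2640 min at $51.00/h; overtime 4 h 4 min = 244 min at $76.50/h.
Pay = (2640 × $51.00 + 244 × $76.50) ÷ 60 = $2555.10.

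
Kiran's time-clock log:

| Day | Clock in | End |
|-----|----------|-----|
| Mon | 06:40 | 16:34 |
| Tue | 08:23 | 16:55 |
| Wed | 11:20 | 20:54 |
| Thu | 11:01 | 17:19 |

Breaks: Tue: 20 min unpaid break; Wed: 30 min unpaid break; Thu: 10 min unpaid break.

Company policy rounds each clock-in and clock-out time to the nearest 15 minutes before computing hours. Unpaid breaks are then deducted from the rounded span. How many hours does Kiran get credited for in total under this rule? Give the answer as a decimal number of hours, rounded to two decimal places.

Mon: in 06:40→06:45, out 16:34→16:30; 9 h 45 min
Tue: in 08:23→08:30, out 16:55→17:00; 8 h 30 min − 20 min = 8 h 10 min
Wed: in 11:20→11:15, out 20:54→21:00; 9 h 45 min − 30 min = 9 h 15 min
Thu: in 11:01→11:00, out 17:19→17:15; 6 h 15 min − 10 min = 6 h 5 min
Total credited: 33 h 15 min.

33.25 hours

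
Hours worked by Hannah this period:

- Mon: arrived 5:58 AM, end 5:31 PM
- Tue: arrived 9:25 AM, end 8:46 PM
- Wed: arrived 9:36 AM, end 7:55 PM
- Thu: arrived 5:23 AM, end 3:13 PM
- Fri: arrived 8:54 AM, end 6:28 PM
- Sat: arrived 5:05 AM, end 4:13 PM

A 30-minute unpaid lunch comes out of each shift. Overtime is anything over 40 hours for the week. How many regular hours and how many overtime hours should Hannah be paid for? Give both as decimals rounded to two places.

Regular 40.00 hours, overtime 20.75 hours

Mon: 5:58 AM–5:31 PM = 11 h 33 min; less 30 min break → 11 h 3 min
Tue: 9:25 AM–8:46 PM = 11 h 21 min; less 30 min break → 10 h 51 min
Wed: 9:36 AM–7:55 PM = 10 h 19 min; less 30 min break → 9 h 49 min
Thu: 5:23 AM–3:13 PM = 9 h 50 min; less 30 min break → 9 h 20 min
Fri: 8:54 AM–6:28 PM = 9 h 34 min; less 30 min break → 9 h 4 min
Sat: 5:05 AM–4:13 PM = 11 h 8 min; less 30 min break → 10 h 38 min
Total worked: 60 h 45 min = 60.75 h.
Threshold 40 h → overtime 20 h 45 min, regular 40 h 0 min.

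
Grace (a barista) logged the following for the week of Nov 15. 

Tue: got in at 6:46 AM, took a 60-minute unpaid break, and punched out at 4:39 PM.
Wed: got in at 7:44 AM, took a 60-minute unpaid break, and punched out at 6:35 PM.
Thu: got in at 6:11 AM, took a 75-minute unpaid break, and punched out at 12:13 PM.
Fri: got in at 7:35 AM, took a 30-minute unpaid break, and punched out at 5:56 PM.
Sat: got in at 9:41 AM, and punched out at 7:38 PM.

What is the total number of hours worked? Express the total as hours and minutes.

Tue: 6:46 AM–4:39 PM = 9 h 53 min; less 60 min break → 8 h 53 min
Wed: 7:44 AM–6:35 PM = 10 h 51 min; less 60 min break → 9 h 51 min
Thu: 6:11 AM–12:13 PM = 6 h 2 min; less 75 min break → 4 h 47 min
Fri: 7:35 AM–5:56 PM = 10 h 21 min; less 30 min break → 9 h 51 min
Sat: 9:41 AM–7:38 PM = 9 h 57 min
Total: 8 h 53 min + 9 h 51 min + 4 h 47 min + 9 h 51 min + 9 h 57 min = 43 h 19 min.

43 h 19 min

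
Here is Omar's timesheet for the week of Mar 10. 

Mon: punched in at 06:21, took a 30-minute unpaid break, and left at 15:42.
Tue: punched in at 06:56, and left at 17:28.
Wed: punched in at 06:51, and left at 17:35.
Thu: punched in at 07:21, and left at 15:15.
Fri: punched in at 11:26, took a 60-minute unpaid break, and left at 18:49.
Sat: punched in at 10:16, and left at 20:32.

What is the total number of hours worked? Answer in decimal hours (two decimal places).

54.67 hours

Mon: 06:21–15:42 = 9 h 21 min; less 30 min break → 8 h 51 min
Tue: 06:56–17:28 = 10 h 32 min
Wed: 06:51–17:35 = 10 h 44 min
Thu: 07:21–15:15 = 7 h 54 min
Fri: 11:26–18:49 = 7 h 23 min; less 60 min break → 6 h 23 min
Sat: 10:16–20:32 = 10 h 16 min
Total: 8 h 51 min + 10 h 32 min + 10 h 44 min + 7 h 54 min + 6 h 23 min + 10 h 16 min = 54 h 40 min.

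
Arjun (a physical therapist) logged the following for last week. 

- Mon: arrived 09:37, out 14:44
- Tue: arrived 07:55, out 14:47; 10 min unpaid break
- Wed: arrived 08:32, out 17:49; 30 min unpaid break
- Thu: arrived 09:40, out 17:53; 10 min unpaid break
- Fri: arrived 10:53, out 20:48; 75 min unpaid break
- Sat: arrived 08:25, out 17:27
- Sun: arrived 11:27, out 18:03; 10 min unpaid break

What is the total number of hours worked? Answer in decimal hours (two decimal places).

Mon: 09:37–14:44 = 5 h 7 min
Tue: 07:55–14:47 = 6 h 52 min; less 10 min break → 6 h 42 min
Wed: 08:32–17:49 = 9 h 17 min; less 30 min break → 8 h 47 min
Thu: 09:40–17:53 = 8 h 13 min; less 10 min break → 8 h 3 min
Fri: 10:53–20:48 = 9 h 55 min; less 75 min break → 8 h 40 min
Sat: 08:25–17:27 = 9 h 2 min
Sun: 11:27–18:03 = 6 h 36 min; less 10 min break → 6 h 26 min
Total: 5 h 7 min + 6 h 42 min + 8 h 47 min + 8 h 3 min + 8 h 40 min + 9 h 2 min + 6 h 26 min = 52 h 47 min.

52.78 hours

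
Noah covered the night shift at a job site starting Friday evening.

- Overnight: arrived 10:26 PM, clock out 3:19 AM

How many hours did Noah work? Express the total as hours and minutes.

Overnight: 10:26 PM → midnight = 1 h 34 min; midnight → 3:19 AM = 3 h 19 min; span 4 h 53 min

4 h 53 min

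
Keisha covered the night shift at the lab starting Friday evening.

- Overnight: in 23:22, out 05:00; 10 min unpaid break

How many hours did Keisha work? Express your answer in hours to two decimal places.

Overnight: 23:22 → midnight = 0 h 38 min; midnight → 05:00 = 5 h 0 min; span 5 h 38 min; less 10 min break → 5 h 28 min

5.47 hours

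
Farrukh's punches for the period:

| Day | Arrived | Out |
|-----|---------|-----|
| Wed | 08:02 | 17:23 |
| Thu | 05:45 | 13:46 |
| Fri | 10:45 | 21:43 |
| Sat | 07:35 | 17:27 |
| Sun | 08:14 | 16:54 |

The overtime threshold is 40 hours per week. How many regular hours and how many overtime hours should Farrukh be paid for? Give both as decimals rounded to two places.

Wed: 08:02–17:23 = 9 h 21 min
Thu: 05:45–13:46 = 8 h 1 min
Fri: 10:45–21:43 = 10 h 58 min
Sat: 07:35–17:27 = 9 h 52 min
Sun: 08:14–16:54 = 8 h 40 min
Total worked: 46 h 52 min = 46.87 h.
Threshold 40 h → overtime 6 h 52 min, regular 40 h 0 min.

Regular 40.00 hours, overtime 6.87 hours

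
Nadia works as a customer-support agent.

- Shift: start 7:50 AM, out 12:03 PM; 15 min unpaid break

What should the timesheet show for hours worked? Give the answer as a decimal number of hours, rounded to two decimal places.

3.97 hours

Shift: 7:50 AM–12:03 PM = 4 h 13 min; less 15 min break → 3 h 58 min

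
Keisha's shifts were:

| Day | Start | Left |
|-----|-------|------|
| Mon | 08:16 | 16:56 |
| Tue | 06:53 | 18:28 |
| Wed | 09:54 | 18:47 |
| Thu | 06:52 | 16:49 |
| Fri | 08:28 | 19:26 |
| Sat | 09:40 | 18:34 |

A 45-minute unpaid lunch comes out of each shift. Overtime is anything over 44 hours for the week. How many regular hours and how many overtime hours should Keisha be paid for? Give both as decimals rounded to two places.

Regular 44.00 hours, overtime 10.45 hours

Mon: 08:16–16:56 = 8 h 40 min; less 45 min break → 7 h 55 min
Tue: 06:53–18:28 = 11 h 35 min; less 45 min break → 10 h 50 min
Wed: 09:54–18:47 = 8 h 53 min; less 45 min break → 8 h 8 min
Thu: 06:52–16:49 = 9 h 57 min; less 45 min break → 9 h 12 min
Fri: 08:28–19:26 = 10 h 58 min; less 45 min break → 10 h 13 min
Sat: 09:40–18:34 = 8 h 54 min; less 45 min break → 8 h 9 min
Total worked: 54 h 27 min = 54.45 h.
Threshold 44 h → overtime 10 h 27 min, regular 44 h 0 min.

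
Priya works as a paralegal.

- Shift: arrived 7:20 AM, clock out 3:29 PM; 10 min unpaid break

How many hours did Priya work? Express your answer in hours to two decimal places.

7.98 hours

Shift: 7:20 AM–3:29 PM = 8 h 9 min; less 10 min break → 7 h 59 min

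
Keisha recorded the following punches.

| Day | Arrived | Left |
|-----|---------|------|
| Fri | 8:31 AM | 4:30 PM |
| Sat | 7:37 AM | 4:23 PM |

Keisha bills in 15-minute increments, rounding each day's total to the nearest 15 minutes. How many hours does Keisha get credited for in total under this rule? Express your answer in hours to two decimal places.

16.75 hours

Fri: 8:31 AM–4:30 PM = 7 h 59 min → rounds to 8 h 0 min
Sat: 7:37 AM–4:23 PM = 8 h 46 min → rounds to 8 h 45 min
Total credited: 16 h 45 min.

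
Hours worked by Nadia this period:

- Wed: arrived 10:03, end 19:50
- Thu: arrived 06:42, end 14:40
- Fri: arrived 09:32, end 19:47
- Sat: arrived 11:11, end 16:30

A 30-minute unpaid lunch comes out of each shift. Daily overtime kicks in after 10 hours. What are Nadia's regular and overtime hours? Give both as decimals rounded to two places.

Regular 31.32 hours, overtime 0.00 hours

Wed: 10:03–19:50 = 9 h 47 min; less 30 min break → 9 h 17 min
Thu: 06:42–14:40 = 7 h 58 min; less 30 min break → 7 h 28 min
Fri: 09:32–19:47 = 10 h 15 min; less 30 min break → 9 h 45 min
Sat: 11:11–16:30 = 5 h 19 min; less 30 min break → 4 h 49 min
Wed reg 9 h 17 min / OT 0 h 0 min; Thu reg 7 h 28 min / OT 0 h 0 min; Fri reg 9 h 45 min / OT 0 h 0 min; Sat reg 4 h 49 min / OT 0 h 0 min.
Totals: regular 31 h 19 min, overtime 0 h 0 min.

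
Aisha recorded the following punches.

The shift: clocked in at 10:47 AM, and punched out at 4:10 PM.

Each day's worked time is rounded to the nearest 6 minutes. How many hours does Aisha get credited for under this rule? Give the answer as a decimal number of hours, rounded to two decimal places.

5.40 hours

The shift: 10:47 AM–4:10 PM = 5 h 23 min → rounds to 5 h 24 min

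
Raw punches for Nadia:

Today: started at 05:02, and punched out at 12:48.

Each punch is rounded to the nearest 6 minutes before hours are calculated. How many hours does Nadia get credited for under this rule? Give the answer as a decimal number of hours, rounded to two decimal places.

Today: in 05:02→05:00, out 12:48→12:48; 7 h 48 min

7.80 hours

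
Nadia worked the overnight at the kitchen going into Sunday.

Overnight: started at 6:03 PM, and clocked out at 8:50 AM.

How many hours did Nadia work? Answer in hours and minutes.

14 h 47 min

Overnight: 6:03 PM → midnight = 5 h 57 min; midnight → 8:50 AM = 8 h 50 min; span 14 h 47 min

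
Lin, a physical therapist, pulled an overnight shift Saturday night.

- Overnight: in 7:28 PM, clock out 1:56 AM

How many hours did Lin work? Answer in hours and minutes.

Overnight: 7:28 PM → midnight = 4 h 32 min; midnight → 1:56 AM = 1 h 56 min; span 6 h 28 min

6 h 28 min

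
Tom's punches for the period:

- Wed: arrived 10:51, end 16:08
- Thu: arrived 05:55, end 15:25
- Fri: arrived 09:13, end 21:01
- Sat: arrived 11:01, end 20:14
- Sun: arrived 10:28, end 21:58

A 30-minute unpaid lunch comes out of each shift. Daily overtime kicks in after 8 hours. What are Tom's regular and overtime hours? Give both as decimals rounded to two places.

Wed: 10:51–16:08 = 5 h 17 min; less 30 min break → 4 h 47 min
Thu: 05:55–15:25 = 9 h 30 min; less 30 min break → 9 h 0 min
Fri: 09:13–21:01 = 11 h 48 min; less 30 min break → 11 h 18 min
Sat: 11:01–20:14 = 9 h 13 min; less 30 min break → 8 h 43 min
Sun: 10:28–21:58 = 11 h 30 min; less 30 min break → 11 h 0 min
Wed reg 4 h 47 min / OT 0 h 0 min; Thu reg 8 h 0 min / OT 1 h 0 min; Fri reg 8 h 0 min / OT 3 h 18 min; Sat reg 8 h 0 min / OT 0 h 43 min; Sun reg 8 h 0 min / OT 3 h 0 min.
Totals: regular 36 h 47 min, overtime 8 h 1 min.

Regular 36.78 hours, overtime 8.02 hours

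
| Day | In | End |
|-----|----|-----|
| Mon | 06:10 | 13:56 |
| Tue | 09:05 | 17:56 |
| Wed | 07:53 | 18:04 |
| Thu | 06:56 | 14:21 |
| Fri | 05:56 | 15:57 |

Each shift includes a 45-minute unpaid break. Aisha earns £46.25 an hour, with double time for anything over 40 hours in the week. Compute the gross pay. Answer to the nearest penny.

Mon: 06:10–13:56 = 7 h 46 min; less 45 min break → 7 h 1 min
Tue: 09:05–17:56 = 8 h 51 min; less 45 min break → 8 h 6 min
Wed: 07:53–18:04 = 10 h 11 min; less 45 min break → 9 h 26 min
Thu: 06:56–14:21 = 7 h 25 min; less 45 min break → 6 h 40 min
Fri: 05:56–15:57 = 10 h 1 min; less 45 min break → 9 h 16 min
Total worked: 40 h 29 min = 2429 min.
Regular 40 h 0 min = 2400 min at £46.25/h; overtime 0 h 29 min = 29 min at £92.50/h.
Pay = (2400 × £46.25 + 29 × £92.50) ÷ 60 = £1894.71.

£1894.71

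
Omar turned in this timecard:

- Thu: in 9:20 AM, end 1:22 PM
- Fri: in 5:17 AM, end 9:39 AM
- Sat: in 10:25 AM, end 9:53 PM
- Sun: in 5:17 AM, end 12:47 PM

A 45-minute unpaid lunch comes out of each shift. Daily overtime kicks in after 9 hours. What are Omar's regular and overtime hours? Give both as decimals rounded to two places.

Regular 22.65 hours, overtime 1.72 hours

Thu: 9:20 AM–1:22 PM = 4 h 2 min; less 45 min break → 3 h 17 min
Fri: 5:17 AM–9:39 AM = 4 h 22 min; less 45 min break → 3 h 37 min
Sat: 10:25 AM–9:53 PM = 11 h 28 min; less 45 min break → 10 h 43 min
Sun: 5:17 AM–12:47 PM = 7 h 30 min; less 45 min break → 6 h 45 min
Thu reg 3 h 17 min / OT 0 h 0 min; Fri reg 3 h 37 min / OT 0 h 0 min; Sat reg 9 h 0 min / OT 1 h 43 min; Sun reg 6 h 45 min / OT 0 h 0 min.
Totals: regular 22 h 39 min, overtime 1 h 43 min.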